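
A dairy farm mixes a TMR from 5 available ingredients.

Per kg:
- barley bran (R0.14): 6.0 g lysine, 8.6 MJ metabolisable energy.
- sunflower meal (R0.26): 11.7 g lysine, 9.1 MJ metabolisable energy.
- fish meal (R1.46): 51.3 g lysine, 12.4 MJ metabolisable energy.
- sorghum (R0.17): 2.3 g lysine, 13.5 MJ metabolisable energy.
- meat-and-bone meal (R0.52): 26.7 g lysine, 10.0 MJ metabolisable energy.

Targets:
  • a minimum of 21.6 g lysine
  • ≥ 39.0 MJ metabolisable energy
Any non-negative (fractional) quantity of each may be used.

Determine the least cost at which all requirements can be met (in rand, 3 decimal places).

This is a linear program. Let x1 = kg of barley bran, x2 = kg of sunflower meal, x3 = kg of fish meal, x4 = kg of sorghum, x5 = kg of meat-and-bone meal.
Minimize 0.14x1 + 0.26x2 + 1.46x3 + 0.17x4 + 0.52x5 s.t.:
  6x1 + 11.7x2 + 51.3x3 + 2.3x4 + 26.7x5 ≥ 21.6   (lysine)
  8.6x1 + 9.1x2 + 12.4x3 + 13.5x4 + 10x5 ≥ 39   (metabolisable energy)
  x1, x2, x3, x4, x5 ≥ 0.
The cheapest feasible vertex uses only barley bran, sorghum; sunflower meal, fish meal, meat-and-bone meal are not used. The lysine and metabolisable energy requirements are met with equality.
Optimal quantities: barley bran = 3.298 kg, sorghum = 0.788 kg.
Total cost: 0.14·3.298 + 0.17·0.788 = 0.59568.

R0.596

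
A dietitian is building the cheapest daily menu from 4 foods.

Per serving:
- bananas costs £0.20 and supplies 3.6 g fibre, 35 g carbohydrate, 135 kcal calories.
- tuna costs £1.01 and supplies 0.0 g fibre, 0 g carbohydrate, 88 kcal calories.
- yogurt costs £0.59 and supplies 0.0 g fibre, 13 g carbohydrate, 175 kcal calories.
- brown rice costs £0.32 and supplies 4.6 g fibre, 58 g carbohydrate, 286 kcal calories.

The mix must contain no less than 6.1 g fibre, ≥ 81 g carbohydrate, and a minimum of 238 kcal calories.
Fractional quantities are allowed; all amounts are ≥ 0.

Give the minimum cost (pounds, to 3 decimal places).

Let x1 = servings of bananas, x2 = servings of tuna, x3 = servings of yogurt, x4 = servings of brown rice.
min 0.2x1 + 1.01x2 + 0.59x3 + 0.32x4 subject to:
  3.6x1 + 4.6x4 ≥ 6.1   (fibre)
  35x1 + 13x3 + 58x4 ≥ 81   (carbohydrate)
  135x1 + 88x2 + 175x3 + 286x4 ≥ 238   (calories)
  x1, x2, x3, x4 ≥ 0.
At the optimum only brown rice is positive (bananas, tuna, yogurt = 0). The carbohydrate requirement is met with equality.
So brown rice = 1.397 servings.
Hence cost = 0.32·1.397 = £0.44704.

£0.447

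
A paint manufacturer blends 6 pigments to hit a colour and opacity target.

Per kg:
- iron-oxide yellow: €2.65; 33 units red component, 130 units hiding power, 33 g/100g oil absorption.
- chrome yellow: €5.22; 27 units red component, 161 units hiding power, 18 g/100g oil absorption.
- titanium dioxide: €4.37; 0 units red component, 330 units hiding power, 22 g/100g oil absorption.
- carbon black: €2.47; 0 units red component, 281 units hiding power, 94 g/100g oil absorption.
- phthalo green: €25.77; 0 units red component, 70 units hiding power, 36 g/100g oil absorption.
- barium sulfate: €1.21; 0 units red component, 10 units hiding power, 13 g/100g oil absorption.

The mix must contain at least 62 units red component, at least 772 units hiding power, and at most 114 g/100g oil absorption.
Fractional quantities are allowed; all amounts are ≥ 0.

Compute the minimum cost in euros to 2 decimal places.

Let x1 = kg of iron-oxide yellow, x2 = kg of chrome yellow, x3 = kg of titanium dioxide, x4 = kg of carbon black, x5 = kg of phthalo green, x6 = kg of barium sulfate.
min 2.65x1 + 5.22x2 + 4.37x3 + 2.47x4 + 25.77x5 + 1.21x6 with:
  33x1 + 27x2 ≥ 62   (red component)
  130x1 + 161x2 + 330x3 + 281x4 + 70x5 + 10x6 ≥ 772   (hiding power)
  33x1 + 18x2 + 22x3 + 94x4 + 36x5 + 13x6 ≤ 114   (oil absorption)
  x1, x2, x3, x4, x5, x6 ≥ 0.
The optimal basis is {iron-oxide yellow, titanium dioxide, carbon black}; chrome yellow, phthalo green, barium sulfate drop out. Binding constraints: red component, hiding power, oil absorption.
That vertex is x1 = 1.879, x3 = 1.409, x4 = 0.2234.
Total cost: 2.65·1.879 + 4.37·1.409 + 2.47·0.2234 = 11.6885.

€11.69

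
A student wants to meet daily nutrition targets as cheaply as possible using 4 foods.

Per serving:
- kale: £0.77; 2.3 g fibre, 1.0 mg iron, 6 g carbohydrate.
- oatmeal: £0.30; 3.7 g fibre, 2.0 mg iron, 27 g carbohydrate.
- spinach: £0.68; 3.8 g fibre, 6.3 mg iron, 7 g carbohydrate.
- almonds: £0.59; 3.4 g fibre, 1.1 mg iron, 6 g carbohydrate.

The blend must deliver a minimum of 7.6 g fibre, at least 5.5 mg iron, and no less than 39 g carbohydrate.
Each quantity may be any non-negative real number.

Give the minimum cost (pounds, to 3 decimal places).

£0.738

This is a linear program. Let x1 = servings of kale, x2 = servings of oatmeal, x3 = servings of spinach, x4 = servings of almonds.
Minimise 0.77x1 + 0.3x2 + 0.68x3 + 0.59x4 s.t.:
  2.3x1 + 3.7x2 + 3.8x3 + 3.4x4 ≥ 7.6   (fibre)
  1x1 + 2x2 + 6.3x3 + 1.1x4 ≥ 5.5   (iron)
  6x1 + 27x2 + 7x3 + 6x4 ≥ 39   (carbohydrate)
  x1, x2, x3, x4 ≥ 0.
At the optimum only oatmeal, spinach are positive (kale, almonds = 0). Binding constraints: fibre and iron.
That vertex is x2 = 1.717, x3 = 0.3278.
Hence cost = 0.3·1.717 + 0.68·0.3278 = £0.73800.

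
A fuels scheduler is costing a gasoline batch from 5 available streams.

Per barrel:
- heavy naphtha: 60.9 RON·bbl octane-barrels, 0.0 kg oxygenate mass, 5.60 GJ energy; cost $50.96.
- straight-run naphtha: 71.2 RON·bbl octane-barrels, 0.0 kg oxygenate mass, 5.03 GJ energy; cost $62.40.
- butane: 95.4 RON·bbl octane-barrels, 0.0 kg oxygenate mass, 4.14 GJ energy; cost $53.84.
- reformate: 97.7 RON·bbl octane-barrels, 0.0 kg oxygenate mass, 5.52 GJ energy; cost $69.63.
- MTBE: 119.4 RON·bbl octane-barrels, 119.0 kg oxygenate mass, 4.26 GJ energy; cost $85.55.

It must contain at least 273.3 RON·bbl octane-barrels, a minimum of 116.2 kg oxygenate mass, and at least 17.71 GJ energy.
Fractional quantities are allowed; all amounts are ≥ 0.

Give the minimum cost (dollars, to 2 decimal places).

Treat it as an LP. Let x1 = barrels of heavy naphtha, x2 = barrels of straight-run naphtha, x3 = barrels of butane, x4 = barrels of reformate, x5 = barrels of MTBE.
Minimise 50.96x1 + 62.4x2 + 53.84x3 + 69.63x4 + 85.55x5 s.t.:
  60.9x1 + 71.2x2 + 95.4x3 + 97.7x4 + 119.4x5 ≥ 273.3   (octane-barrels)
  119x5 ≥ 116.2   (oxygenate mass)
  5.6x1 + 5.03x2 + 4.14x3 + 5.52x4 + 4.26x5 ≥ 17.71   (energy)
  x1, x2, x3, x4, x5 ≥ 0.
The cheapest feasible vertex uses only heavy naphtha, butane, MTBE; straight-run naphtha, reformate are not used. There the octane-barrels, oxygenate mass, energy constraints are tight.
Solving gives x1 = 2.282466, x3 = 0.1856107, x5 = 0.9764706.
Cost = 50.96·2.282466 + 53.84·0.1856107 + 85.55·0.9764706 = 209.8448.

$209.84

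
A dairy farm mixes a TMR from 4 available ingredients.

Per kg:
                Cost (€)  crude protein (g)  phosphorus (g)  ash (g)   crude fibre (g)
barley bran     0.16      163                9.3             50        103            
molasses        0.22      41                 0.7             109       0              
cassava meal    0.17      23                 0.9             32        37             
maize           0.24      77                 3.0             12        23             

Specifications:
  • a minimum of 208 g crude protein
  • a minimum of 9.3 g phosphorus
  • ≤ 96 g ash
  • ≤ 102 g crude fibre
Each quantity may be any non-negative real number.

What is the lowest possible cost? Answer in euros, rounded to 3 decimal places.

This is a linear program. Let x1 = kg of barley bran, x2 = kg of molasses, x3 = kg of cassava meal, x4 = kg of maize.
min 0.16x1 + 0.22x2 + 0.17x3 + 0.24x4 subject to:
  163x1 + 41x2 + 23x3 + 77x4 ≥ 208   (crude protein)
  9.3x1 + 0.7x2 + 0.9x3 + 3x4 ≥ 9.3   (phosphorus)
  50x1 + 109x2 + 32x3 + 12x4 ≤ 96   (ash)
  103x1 + 37x3 + 23x4 ≤ 102   (crude fibre)
  x1, x2, x3, x4 ≥ 0.
The minimum-cost mix takes nothing from molasses, cassava meal — only barley bran, maize. The crude protein and crude fibre requirements are met with equality.
Optimal quantities: barley bran = 0.7341 kg, maize = 1.147 kg.
Total cost: 0.16·0.7341 + 0.24·1.147 = 0.39274.

€0.393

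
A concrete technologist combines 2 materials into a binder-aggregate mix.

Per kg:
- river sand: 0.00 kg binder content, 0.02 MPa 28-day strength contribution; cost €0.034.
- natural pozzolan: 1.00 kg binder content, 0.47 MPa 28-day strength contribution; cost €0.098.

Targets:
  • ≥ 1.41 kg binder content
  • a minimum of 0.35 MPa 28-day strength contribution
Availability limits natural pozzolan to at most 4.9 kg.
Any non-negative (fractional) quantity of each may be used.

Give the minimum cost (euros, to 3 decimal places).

€0.138

This is a linear program. Let x1 = kg of river sand, x2 = kg of natural pozzolan.
min 0.034x1 + 0.098x2 with:
  1x2 ≥ 1.41   (binder content)
  0.02x1 + 0.47x2 ≥ 0.35   (28-day strength contribution)
  x2 ≤ 4.9
  x1, x2 ≥ 0.
The optimal basis is {natural pozzolan}; river sand drops out. There the binder content constraint is tight.
So natural pozzolan = 1.41 kg.
Objective = 0.098·1.41 = 0.13818.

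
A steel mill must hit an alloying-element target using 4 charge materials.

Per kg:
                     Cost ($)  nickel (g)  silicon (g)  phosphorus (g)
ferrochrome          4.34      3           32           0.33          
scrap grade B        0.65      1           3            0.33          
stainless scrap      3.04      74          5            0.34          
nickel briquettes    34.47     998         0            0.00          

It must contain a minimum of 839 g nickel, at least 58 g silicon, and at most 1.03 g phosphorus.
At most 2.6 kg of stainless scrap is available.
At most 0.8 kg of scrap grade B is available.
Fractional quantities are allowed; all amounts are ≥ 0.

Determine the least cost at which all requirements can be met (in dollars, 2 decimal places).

$36.39

This is a linear program. Let x1 = kg of ferrochrome, x2 = kg of scrap grade B, x3 = kg of stainless scrap, x4 = kg of nickel briquettes.
Minimize 4.34x1 + 0.65x2 + 3.04x3 + 34.47x4 subject to:
  3x1 + 1x2 + 74x3 + 998x4 ≥ 839   (nickel)
  32x1 + 3x2 + 5x3 ≥ 58   (silicon)
  0.33x1 + 0.33x2 + 0.34x3 ≤ 1.03   (phosphorus)
  x3 ≤ 2.6
  x2 ≤ 0.8
  x1, x2, x3, x4 ≥ 0.
At the optimum only ferrochrome, stainless scrap, nickel briquettes are positive (scrap grade B = 0). Binding constraints: nickel, silicon, phosphorus.
That vertex is x1 = 1.579, x3 = 1.497, x4 = 0.7249.
Objective = 4.34·1.579 + 3.04·1.497 + 34.47·0.7249 = 36.3910.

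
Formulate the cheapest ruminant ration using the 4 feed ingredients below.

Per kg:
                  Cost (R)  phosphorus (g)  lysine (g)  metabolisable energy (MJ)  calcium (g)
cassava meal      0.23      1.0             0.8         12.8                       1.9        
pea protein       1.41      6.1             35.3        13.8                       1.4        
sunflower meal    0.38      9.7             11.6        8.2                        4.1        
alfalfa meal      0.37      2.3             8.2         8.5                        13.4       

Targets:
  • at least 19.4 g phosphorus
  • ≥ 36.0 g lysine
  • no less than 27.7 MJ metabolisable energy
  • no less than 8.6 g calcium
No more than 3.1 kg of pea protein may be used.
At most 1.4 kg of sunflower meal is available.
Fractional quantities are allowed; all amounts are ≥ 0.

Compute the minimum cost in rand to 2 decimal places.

Let x1 = kg of cassava meal, x2 = kg of pea protein, x3 = kg of sunflower meal, x4 = kg of alfalfa meal.
Minimise 0.23x1 + 1.41x2 + 0.38x3 + 0.37x4 with:
  1x1 + 6.1x2 + 9.7x3 + 2.3x4 ≥ 19.4   (phosphorus)
  0.8x1 + 35.3x2 + 11.6x3 + 8.2x4 ≥ 36   (lysine)
  12.8x1 + 13.8x2 + 8.2x3 + 8.5x4 ≥ 27.7   (metabolisable energy)
  1.9x1 + 1.4x2 + 4.1x3 + 13.4x4 ≥ 8.6   (calcium)
  x2 ≤ 3.1
  x3 ≤ 1.4
  x1, x2, x3, x4 ≥ 0.
The minimum-cost mix takes nothing from cassava meal, pea protein — only sunflower meal, alfalfa meal. There the phosphorus and the sunflower meal cap constraints are tight.
Optimal quantities: sunflower meal = 1.4 kg, alfalfa meal = 2.53 kg.
Hence cost = 0.38·1.4 + 0.37·2.53 = R1.4681.

R1.47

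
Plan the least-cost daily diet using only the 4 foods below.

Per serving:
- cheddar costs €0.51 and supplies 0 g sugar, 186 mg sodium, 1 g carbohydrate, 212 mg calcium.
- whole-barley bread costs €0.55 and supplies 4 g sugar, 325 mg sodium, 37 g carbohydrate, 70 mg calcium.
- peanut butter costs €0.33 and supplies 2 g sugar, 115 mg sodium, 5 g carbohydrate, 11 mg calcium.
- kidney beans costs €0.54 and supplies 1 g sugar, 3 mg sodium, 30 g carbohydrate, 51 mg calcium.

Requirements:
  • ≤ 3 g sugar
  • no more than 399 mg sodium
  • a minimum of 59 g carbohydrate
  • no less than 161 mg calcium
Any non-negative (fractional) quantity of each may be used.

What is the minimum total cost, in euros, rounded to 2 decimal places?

Set it up as a linear program. Let x1 = servings of cheddar, x2 = servings of whole-barley bread, x3 = servings of peanut butter, x4 = servings of kidney beans.
Minimise 0.51x1 + 0.55x2 + 0.33x3 + 0.54x4 with:
  4x2 + 2x3 + 1x4 ≤ 3   (sugar)
  186x1 + 325x2 + 115x3 + 3x4 ≤ 399   (sodium)
  1x1 + 37x2 + 5x3 + 30x4 ≥ 59   (carbohydrate)
  212x1 + 70x2 + 11x3 + 51x4 ≥ 161   (calcium)
  x1, x2, x3, x4 ≥ 0.
The minimum-cost mix takes nothing from peanut butter — only cheddar, whole-barley bread, kidney beans. There the sugar, carbohydrate, calcium constraints are tight.
Optimal quantities: cheddar = 0.2759 servings, whole-barley bread = 0.3768 servings, kidney beans = 1.493 servings.
Hence cost = 0.51·0.2759 + 0.55·0.3768 + 0.54·1.493 = €1.1542.

€1.15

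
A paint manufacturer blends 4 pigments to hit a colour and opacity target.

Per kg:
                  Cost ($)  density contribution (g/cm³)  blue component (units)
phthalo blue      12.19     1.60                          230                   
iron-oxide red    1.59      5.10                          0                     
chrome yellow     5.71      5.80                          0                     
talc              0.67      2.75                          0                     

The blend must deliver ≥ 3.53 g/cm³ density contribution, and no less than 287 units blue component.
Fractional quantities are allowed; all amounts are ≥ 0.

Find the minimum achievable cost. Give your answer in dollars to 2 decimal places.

Treat it as an LP. Let x1 = kg of phthalo blue, x2 = kg of iron-oxide red, x3 = kg of chrome yellow, x4 = kg of talc.
Minimise 12.19x1 + 1.59x2 + 5.71x3 + 0.67x4 with:
  1.6x1 + 5.1x2 + 5.8x3 + 2.75x4 ≥ 3.53   (density contribution)
  230x1 ≥ 287   (blue component)
  x1, x2, x3, x4 ≥ 0.
The cheapest feasible vertex uses only phthalo blue, talc; iron-oxide red, chrome yellow are not used. Binding constraints: density contribution and blue component.
Solving gives x1 = 1.2478, x4 = 0.55763.
Hence cost = 12.19·1.2478 + 0.67·0.55763 = $15.5843.

$15.58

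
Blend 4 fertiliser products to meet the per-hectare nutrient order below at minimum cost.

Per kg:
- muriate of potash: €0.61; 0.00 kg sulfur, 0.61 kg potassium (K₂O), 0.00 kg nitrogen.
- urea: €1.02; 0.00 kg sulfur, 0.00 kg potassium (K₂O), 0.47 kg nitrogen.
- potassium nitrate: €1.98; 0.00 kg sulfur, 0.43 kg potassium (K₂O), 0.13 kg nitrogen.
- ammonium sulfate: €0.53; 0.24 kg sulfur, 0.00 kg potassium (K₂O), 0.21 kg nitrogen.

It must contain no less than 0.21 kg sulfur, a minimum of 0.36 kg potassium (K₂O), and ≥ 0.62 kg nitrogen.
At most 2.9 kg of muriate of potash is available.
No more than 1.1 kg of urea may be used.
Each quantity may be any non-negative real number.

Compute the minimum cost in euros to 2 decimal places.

€1.77

Set it up as a linear program. Let x1 = kg of muriate of potash, x2 = kg of urea, x3 = kg of potassium nitrate, x4 = kg of ammonium sulfate.
min 0.61x1 + 1.02x2 + 1.98x3 + 0.53x4 with:
  0.24x4 ≥ 0.21   (sulfur)
  0.61x1 + 0.43x3 ≥ 0.36   (potassium (K₂O))
  0.47x2 + 0.13x3 + 0.21x4 ≥ 0.62   (nitrogen)
  x1 ≤ 2.9
  x2 ≤ 1.1
  x1, x2, x3, x4 ≥ 0.
The cheapest feasible vertex uses only muriate of potash, urea, ammonium sulfate; potassium nitrate is not used. The sulfur, potassium (K₂O), nitrogen requirements are met with equality.
Solving gives x1 = 0.5902, x2 = 0.9282, x4 = 0.875.
Objective = 0.61·0.5902 + 1.02·0.9282 + 0.53·0.875 = 1.7705.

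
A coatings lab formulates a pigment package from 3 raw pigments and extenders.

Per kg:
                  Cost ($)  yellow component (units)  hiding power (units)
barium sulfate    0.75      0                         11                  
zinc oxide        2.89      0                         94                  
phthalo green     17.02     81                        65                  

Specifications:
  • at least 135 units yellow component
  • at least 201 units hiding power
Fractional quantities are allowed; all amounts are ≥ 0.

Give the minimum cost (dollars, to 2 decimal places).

Let x1 = kg of barium sulfate, x2 = kg of zinc oxide, x3 = kg of phthalo green.
min 0.75x1 + 2.89x2 + 17.02x3 s.t.:
  81x3 ≥ 135   (yellow component)
  11x1 + 94x2 + 65x3 ≥ 201   (hiding power)
  x1, x2, x3 ≥ 0.
At the optimum only zinc oxide, phthalo green are positive (barium sulfate = 0). The yellow component and hiding power requirements are met with equality.
So zinc oxide = 0.9858 kg, phthalo green = 1.667 kg.
Hence cost = 2.89·0.9858 + 17.02·1.667 = $31.2213.

$31.22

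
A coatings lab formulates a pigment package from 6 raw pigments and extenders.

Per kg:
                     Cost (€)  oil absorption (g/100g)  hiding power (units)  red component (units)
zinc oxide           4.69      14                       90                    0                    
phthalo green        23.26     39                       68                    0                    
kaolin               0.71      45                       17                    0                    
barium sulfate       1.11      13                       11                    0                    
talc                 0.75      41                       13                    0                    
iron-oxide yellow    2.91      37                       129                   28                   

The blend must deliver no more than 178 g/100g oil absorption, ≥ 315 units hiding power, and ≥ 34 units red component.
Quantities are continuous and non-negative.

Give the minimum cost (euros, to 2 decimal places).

€7.11

Treat it as an LP. Let x1 = kg of zinc oxide, x2 = kg of phthalo green, x3 = kg of kaolin, x4 = kg of barium sulfate, x5 = kg of talc, x6 = kg of iron-oxide yellow.
Minimize 4.69x1 + 23.26x2 + 0.71x3 + 1.11x4 + 0.75x5 + 2.91x6 with:
  14x1 + 39x2 + 45x3 + 13x4 + 41x5 + 37x6 ≤ 178   (oil absorption)
  90x1 + 68x2 + 17x3 + 11x4 + 13x5 + 129x6 ≥ 315   (hiding power)
  28x6 ≥ 34   (red component)
  x1, x2, x3, x4, x5, x6 ≥ 0.
The cheapest feasible vertex uses only iron-oxide yellow; zinc oxide, phthalo green, kaolin, barium sulfate, talc are not used. Binding constraint: hiding power.
Optimal quantities: iron-oxide yellow = 2.442 kg.
Total cost: 2.91·2.442 = 7.1062.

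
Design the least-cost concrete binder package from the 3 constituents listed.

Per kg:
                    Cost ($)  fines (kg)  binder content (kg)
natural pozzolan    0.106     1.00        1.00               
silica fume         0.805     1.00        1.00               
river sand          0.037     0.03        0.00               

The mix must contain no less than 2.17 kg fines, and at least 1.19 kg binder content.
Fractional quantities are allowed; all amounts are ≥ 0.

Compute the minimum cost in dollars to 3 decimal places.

Treat it as an LP. Let x1 = kg of natural pozzolan, x2 = kg of silica fume, x3 = kg of river sand.
Minimise 0.106x1 + 0.805x2 + 0.037x3 with:
  1x1 + 1x2 + 0.03x3 ≥ 2.17   (fines)
  1x1 + 1x2 ≥ 1.19   (binder content)
  x1, x2, x3 ≥ 0.
The minimum-cost mix takes nothing from silica fume, river sand — only natural pozzolan. There the fines constraint is tight.
That vertex is x1 = 2.17.
Hence cost = 0.106·2.17 = $0.23002.

$0.230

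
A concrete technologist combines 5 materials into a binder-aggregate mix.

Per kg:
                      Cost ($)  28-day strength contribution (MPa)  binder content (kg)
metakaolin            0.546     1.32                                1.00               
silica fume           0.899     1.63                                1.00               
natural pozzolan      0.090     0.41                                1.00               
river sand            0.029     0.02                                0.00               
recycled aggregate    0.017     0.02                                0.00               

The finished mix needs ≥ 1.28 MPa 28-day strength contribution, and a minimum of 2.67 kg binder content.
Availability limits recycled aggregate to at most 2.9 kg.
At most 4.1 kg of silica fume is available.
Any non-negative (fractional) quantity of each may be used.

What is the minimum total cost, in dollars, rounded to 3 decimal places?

Let x1 = kg of metakaolin, x2 = kg of silica fume, x3 = kg of natural pozzolan, x4 = kg of river sand, x5 = kg of recycled aggregate.
Minimize 0.546x1 + 0.899x2 + 0.09x3 + 0.029x4 + 0.017x5 with:
  1.32x1 + 1.63x2 + 0.41x3 + 0.02x4 + 0.02x5 ≥ 1.28   (28-day strength contribution)
  1x1 + 1x2 + 1x3 ≥ 2.67   (binder content)
  x5 ≤ 2.9
  x2 ≤ 4.1
  x1, x2, x3, x4, x5 ≥ 0.
The optimal basis is {natural pozzolan}; metakaolin, silica fume, river sand, recycled aggregate drop out. There the 28-day strength contribution constraint is tight.
Optimal quantities: natural pozzolan = 3.122 kg.
Cost = 0.09·3.122 = 0.28098.

$0.281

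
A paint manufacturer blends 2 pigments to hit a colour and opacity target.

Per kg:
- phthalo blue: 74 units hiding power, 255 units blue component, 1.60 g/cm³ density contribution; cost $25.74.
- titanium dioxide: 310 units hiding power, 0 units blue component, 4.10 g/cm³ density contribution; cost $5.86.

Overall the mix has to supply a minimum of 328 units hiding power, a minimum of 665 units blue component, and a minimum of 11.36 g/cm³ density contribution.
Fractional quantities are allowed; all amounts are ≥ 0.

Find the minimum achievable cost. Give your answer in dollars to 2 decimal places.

$77.40

This is a linear program. Let x1 = kg of phthalo blue, x2 = kg of titanium dioxide.
Minimize 25.74x1 + 5.86x2 subject to:
  74x1 + 310x2 ≥ 328   (hiding power)
  255x1 ≥ 665   (blue component)
  1.6x1 + 4.1x2 ≥ 11.36   (density contribution)
  x1, x2 ≥ 0.
Both inputs are positive at the optimum. Binding constraints: blue component and density contribution.
That vertex is x1 = 2.608, x2 = 1.753.
Total cost: 25.74·2.608 + 5.86·1.753 = 77.4025.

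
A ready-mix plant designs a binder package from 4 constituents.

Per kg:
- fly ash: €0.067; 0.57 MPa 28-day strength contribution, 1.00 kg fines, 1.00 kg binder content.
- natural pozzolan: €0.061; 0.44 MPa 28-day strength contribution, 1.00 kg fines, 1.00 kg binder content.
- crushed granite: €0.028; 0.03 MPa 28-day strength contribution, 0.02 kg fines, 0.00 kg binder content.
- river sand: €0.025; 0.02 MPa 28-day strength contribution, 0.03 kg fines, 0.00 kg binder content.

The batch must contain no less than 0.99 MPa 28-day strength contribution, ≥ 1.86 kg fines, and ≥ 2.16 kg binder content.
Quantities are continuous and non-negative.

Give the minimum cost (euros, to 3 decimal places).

€0.134

Set it up as a linear program. Let x1 = kg of fly ash, x2 = kg of natural pozzolan, x3 = kg of crushed granite, x4 = kg of river sand.
Minimize 0.067x1 + 0.061x2 + 0.028x3 + 0.025x4 subject to:
  0.57x1 + 0.44x2 + 0.03x3 + 0.02x4 ≥ 0.99   (28-day strength contribution)
  1x1 + 1x2 + 0.02x3 + 0.03x4 ≥ 1.86   (fines)
  1x1 + 1x2 ≥ 2.16   (binder content)
  x1, x2, x3, x4 ≥ 0.
The minimum-cost mix takes nothing from crushed granite, river sand — only fly ash, natural pozzolan. Binding constraints: 28-day strength contribution and binder content.
That vertex is x1 = 0.3046, x2 = 1.855.
Total cost: 0.067·0.3046 + 0.061·1.855 = 0.13356.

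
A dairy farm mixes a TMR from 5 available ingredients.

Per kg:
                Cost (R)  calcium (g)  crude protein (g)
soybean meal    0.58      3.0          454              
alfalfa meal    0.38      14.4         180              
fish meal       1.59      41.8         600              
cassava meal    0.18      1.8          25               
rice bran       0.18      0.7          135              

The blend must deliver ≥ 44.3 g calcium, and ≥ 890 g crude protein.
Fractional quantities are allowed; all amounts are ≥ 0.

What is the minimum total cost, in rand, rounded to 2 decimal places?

R1.57

Treat it as an LP. Let x1 = kg of soybean meal, x2 = kg of alfalfa meal, x3 = kg of fish meal, x4 = kg of cassava meal, x5 = kg of rice bran.
min 0.58x1 + 0.38x2 + 1.59x3 + 0.18x4 + 0.18x5 subject to:
  3x1 + 14.4x2 + 41.8x3 + 1.8x4 + 0.7x5 ≥ 44.3   (calcium)
  454x1 + 180x2 + 600x3 + 25x4 + 135x5 ≥ 890   (crude protein)
  x1, x2, x3, x4, x5 ≥ 0.
The optimal basis is {soybean meal, alfalfa meal}; fish meal, cassava meal, rice bran drop out. There the calcium and crude protein constraints are tight.
Solving gives x1 = 0.8073, x2 = 2.908.
Cost = 0.58·0.8073 + 0.38·2.908 = 1.5733.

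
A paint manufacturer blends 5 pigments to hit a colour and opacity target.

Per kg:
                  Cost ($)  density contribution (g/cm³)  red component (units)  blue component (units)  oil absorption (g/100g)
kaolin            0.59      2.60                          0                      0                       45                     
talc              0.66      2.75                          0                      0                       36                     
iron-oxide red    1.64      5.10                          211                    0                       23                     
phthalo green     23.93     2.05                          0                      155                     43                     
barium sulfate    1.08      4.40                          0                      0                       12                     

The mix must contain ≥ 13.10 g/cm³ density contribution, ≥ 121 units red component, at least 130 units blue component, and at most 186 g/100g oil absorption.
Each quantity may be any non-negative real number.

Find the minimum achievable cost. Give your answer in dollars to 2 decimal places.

$22.94

Let x1 = kg of kaolin, x2 = kg of talc, x3 = kg of iron-oxide red, x4 = kg of phthalo green, x5 = kg of barium sulfate.
min 0.59x1 + 0.66x2 + 1.64x3 + 23.93x4 + 1.08x5 with:
  2.6x1 + 2.75x2 + 5.1x3 + 2.05x4 + 4.4x5 ≥ 13.1   (density contribution)
  211x3 ≥ 121   (red component)
  155x4 ≥ 130   (blue component)
  45x1 + 36x2 + 23x3 + 43x4 + 12x5 ≤ 186   (oil absorption)
  x1, x2, x3, x4, x5 ≥ 0.
The minimum-cost mix takes nothing from talc — only kaolin, iron-oxide red, phthalo green, barium sulfate. The density contribution, red component, blue component, oil absorption requirements are met with equality.
Solving gives x1 = 2.999, x3 = 0.5735, x4 = 0.8387, x5 = 0.1498.
Total cost: 0.59·2.999 + 1.64·0.5735 + 23.93·0.8387 + 1.08·0.1498 = 22.9418.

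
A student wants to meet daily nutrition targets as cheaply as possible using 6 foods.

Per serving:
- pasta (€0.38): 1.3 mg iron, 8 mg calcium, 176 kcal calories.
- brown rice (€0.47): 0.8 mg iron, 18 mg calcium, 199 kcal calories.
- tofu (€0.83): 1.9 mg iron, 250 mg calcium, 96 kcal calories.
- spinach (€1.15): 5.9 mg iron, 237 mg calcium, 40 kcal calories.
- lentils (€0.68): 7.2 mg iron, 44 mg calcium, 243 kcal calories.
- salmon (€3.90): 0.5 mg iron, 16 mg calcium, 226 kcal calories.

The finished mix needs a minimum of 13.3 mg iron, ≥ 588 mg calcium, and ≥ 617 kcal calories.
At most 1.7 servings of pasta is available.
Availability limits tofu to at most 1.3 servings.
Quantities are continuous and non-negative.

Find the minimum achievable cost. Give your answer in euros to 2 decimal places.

Set it up as a linear program. Let x1 = servings of pasta, x2 = servings of brown rice, x3 = servings of tofu, x4 = servings of spinach, x5 = servings of lentils, x6 = servings of salmon.
Minimize 0.38x1 + 0.47x2 + 0.83x3 + 1.15x4 + 0.68x5 + 3.9x6 with:
  1.3x1 + 0.8x2 + 1.9x3 + 5.9x4 + 7.2x5 + 0.5x6 ≥ 13.3   (iron)
  8x1 + 18x2 + 250x3 + 237x4 + 44x5 + 16x6 ≥ 588   (calcium)
  176x1 + 199x2 + 96x3 + 40x4 + 243x5 + 226x6 ≥ 617   (calories)
  x1 ≤ 1.7
  x3 ≤ 1.3
  x1, x2, x3, x4, x5, x6 ≥ 0.
The optimal basis is {pasta, brown rice, tofu, spinach, lentils}; salmon drops out. The iron, calcium, calories, the pasta cap, the tofu cap requirements are met with equality.
Optimal quantities: pasta = 1.7 servings, brown rice = 0.3172 servings, tofu = 1.3 servings, spinach = 0.9583 servings, lentils = 0.3767 servings.
Objective = 0.38·1.7 + 0.47·0.3172 + 0.83·1.3 + 1.15·0.9583 + 0.68·0.3767 = 3.2323.

€3.23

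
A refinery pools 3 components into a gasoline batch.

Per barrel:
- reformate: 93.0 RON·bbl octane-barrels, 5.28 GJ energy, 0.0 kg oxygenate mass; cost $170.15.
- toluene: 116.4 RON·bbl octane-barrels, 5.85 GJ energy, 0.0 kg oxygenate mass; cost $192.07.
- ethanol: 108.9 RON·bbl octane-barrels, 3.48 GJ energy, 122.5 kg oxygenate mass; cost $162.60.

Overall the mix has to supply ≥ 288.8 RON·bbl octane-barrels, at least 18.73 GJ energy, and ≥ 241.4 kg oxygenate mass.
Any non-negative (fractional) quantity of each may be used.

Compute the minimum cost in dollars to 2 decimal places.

Let x1 = barrels of reformate, x2 = barrels of toluene, x3 = barrels of ethanol.
Minimise 170.15x1 + 192.07x2 + 162.6x3 with:
  93x1 + 116.4x2 + 108.9x3 ≥ 288.8   (octane-barrels)
  5.28x1 + 5.85x2 + 3.48x3 ≥ 18.73   (energy)
  122.5x3 ≥ 241.4   (oxygenate mass)
  x1, x2, x3 ≥ 0.
The cheapest feasible vertex uses only reformate, ethanol; toluene is not used. There the energy and oxygenate mass constraints are tight.
Solving gives x1 = 2.24854, x3 = 1.97061.
Objective = 170.15·2.24854 + 162.6·1.97061 = 703.0103.

$703.01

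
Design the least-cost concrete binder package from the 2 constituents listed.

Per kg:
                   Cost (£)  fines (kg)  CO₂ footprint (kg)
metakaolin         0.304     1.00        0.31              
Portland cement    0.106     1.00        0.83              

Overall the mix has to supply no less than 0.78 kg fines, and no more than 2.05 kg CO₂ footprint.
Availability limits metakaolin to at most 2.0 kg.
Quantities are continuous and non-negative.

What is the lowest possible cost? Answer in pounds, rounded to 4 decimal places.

This is a linear program. Let x1 = kg of metakaolin, x2 = kg of Portland cement.
min 0.304x1 + 0.106x2 with:
  1x1 + 1x2 ≥ 0.78   (fines)
  0.31x1 + 0.83x2 ≤ 2.05   (CO₂ footprint)
  x1 ≤ 2
  x1, x2 ≥ 0.
The cheapest feasible vertex uses only Portland cement; metakaolin is not used. Binding constraint: fines.
So Portland cement = 0.78 kg.
Total cost: 0.106·0.78 = 0.082680.

£0.0827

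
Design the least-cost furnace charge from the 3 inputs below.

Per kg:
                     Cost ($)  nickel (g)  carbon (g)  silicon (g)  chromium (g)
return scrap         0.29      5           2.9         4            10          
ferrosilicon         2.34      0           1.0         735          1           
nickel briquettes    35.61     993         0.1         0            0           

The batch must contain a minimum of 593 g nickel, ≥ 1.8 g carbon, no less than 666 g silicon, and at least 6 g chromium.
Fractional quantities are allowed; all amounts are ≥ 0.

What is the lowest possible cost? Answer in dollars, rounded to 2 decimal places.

$23.44

Let x1 = kg of return scrap, x2 = kg of ferrosilicon, x3 = kg of nickel briquettes.
min 0.29x1 + 2.34x2 + 35.61x3 s.t.:
  5x1 + 993x3 ≥ 593   (nickel)
  2.9x1 + 1x2 + 0.1x3 ≥ 1.8   (carbon)
  4x1 + 735x2 ≥ 666   (silicon)
  10x1 + 1x2 ≥ 6   (chromium)
  x1, x2, x3 ≥ 0.
All 3 inputs are positive at the optimum. There the nickel, silicon, chromium constraints are tight.
So return scrap = 0.5097 kg, ferrosilicon = 0.9033 kg, nickel briquettes = 0.5946 kg.
Cost = 0.29·0.5097 + 2.34·0.9033 + 35.61·0.5946 = 23.4352.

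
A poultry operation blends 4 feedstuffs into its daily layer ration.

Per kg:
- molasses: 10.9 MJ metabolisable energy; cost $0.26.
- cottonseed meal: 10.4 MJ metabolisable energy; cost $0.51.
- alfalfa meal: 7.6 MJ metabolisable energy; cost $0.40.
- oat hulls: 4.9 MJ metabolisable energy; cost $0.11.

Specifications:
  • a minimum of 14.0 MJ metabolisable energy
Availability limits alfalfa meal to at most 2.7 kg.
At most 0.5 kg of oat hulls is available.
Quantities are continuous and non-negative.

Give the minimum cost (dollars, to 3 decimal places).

$0.331

This is a linear program. Let x1 = kg of molasses, x2 = kg of cottonseed meal, x3 = kg of alfalfa meal, x4 = kg of oat hulls.
min 0.26x1 + 0.51x2 + 0.4x3 + 0.11x4 with:
  10.9x1 + 10.4x2 + 7.6x3 + 4.9x4 ≥ 14   (metabolisable energy)
  x3 ≤ 2.7
  x4 ≤ 0.5
  x1, x2, x3, x4 ≥ 0.
At the optimum only molasses, oat hulls are positive (cottonseed meal, alfalfa meal = 0). Binding constraints: metabolisable energy and the oat hulls cap.
Optimal quantities: molasses = 1.06 kg, oat hulls = 0.5 kg.
Hence cost = 0.26·1.06 + 0.11·0.5 = $0.33060.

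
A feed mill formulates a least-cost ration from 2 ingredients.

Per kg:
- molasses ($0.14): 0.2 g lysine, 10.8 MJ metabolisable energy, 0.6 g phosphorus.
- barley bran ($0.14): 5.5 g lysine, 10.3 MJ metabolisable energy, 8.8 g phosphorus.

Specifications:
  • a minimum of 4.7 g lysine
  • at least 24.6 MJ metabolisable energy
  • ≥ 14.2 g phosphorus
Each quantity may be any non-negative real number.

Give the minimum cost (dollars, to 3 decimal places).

$0.329

Treat it as an LP. Let x1 = kg of molasses, x2 = kg of barley bran.
Minimize 0.14x1 + 0.14x2 with:
  0.2x1 + 5.5x2 ≥ 4.7   (lysine)
  10.8x1 + 10.3x2 ≥ 24.6   (metabolisable energy)
  0.6x1 + 8.8x2 ≥ 14.2   (phosphorus)
  x1, x2 ≥ 0.
Both inputs are positive at the optimum. There the metabolisable energy and phosphorus constraints are tight.
That vertex is x1 = 0.7902, x2 = 1.56.
Total cost: 0.14·0.7902 + 0.14·1.56 = 0.32903.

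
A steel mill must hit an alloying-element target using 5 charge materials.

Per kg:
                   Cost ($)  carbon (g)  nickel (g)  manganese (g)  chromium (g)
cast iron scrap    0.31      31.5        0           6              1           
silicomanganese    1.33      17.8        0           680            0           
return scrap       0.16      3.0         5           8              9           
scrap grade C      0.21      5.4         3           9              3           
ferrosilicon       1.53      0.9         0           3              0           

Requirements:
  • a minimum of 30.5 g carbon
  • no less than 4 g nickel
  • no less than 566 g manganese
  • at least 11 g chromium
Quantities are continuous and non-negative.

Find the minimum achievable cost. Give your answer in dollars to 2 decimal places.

This is a linear program. Let x1 = kg of cast iron scrap, x2 = kg of silicomanganese, x3 = kg of return scrap, x4 = kg of scrap grade C, x5 = kg of ferrosilicon.
Minimize 0.31x1 + 1.33x2 + 0.16x3 + 0.21x4 + 1.53x5 subject to:
  31.5x1 + 17.8x2 + 3x3 + 5.4x4 + 0.9x5 ≥ 30.5   (carbon)
  5x3 + 3x4 ≥ 4   (nickel)
  6x1 + 680x2 + 8x3 + 9x4 + 3x5 ≥ 566   (manganese)
  1x1 + 9x3 + 3x4 ≥ 11   (chromium)
  x1, x2, x3, x4, x5 ≥ 0.
The cheapest feasible vertex uses only cast iron scrap, silicomanganese, return scrap; scrap grade C, ferrosilicon are not used. There the carbon, manganese, chromium constraints are tight.
So cast iron scrap = 0.3955 kg, silicomanganese = 0.815 kg, return scrap = 1.178 kg.
Hence cost = 0.31·0.3955 + 1.33·0.815 + 0.16·1.178 = $1.39504.

$1.40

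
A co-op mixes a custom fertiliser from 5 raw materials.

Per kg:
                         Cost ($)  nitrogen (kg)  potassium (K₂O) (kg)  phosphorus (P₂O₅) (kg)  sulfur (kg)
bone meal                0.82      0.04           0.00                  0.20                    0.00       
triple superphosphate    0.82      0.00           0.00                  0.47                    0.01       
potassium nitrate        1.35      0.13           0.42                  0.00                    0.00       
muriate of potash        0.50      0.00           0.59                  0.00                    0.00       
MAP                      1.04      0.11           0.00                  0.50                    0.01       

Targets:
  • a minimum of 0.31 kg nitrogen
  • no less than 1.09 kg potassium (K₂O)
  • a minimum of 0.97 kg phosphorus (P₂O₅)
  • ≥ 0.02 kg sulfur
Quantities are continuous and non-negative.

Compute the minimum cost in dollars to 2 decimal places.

$3.69

This is a linear program. Let x1 = kg of bone meal, x2 = kg of triple superphosphate, x3 = kg of potassium nitrate, x4 = kg of muriate of potash, x5 = kg of MAP.
Minimise 0.82x1 + 0.82x2 + 1.35x3 + 0.5x4 + 1.04x5 with:
  0.04x1 + 0.13x3 + 0.11x5 ≥ 0.31   (nitrogen)
  0.42x3 + 0.59x4 ≥ 1.09   (potassium (K₂O))
  0.2x1 + 0.47x2 + 0.5x5 ≥ 0.97   (phosphorus (P₂O₅))
  0.01x2 + 0.01x5 ≥ 0.02   (sulfur)
  x1, x2, x3, x4, x5 ≥ 0.
The optimal basis is {potassium nitrate, muriate of potash, MAP}; bone meal, triple superphosphate drop out. Binding constraints: nitrogen, potassium (K₂O), sulfur.
Optimal quantities: potassium nitrate = 0.6923 kg, muriate of potash = 1.355 kg, MAP = 2 kg.
Objective = 1.35·0.6923 + 0.5·1.355 + 1.04·2 = 3.6921.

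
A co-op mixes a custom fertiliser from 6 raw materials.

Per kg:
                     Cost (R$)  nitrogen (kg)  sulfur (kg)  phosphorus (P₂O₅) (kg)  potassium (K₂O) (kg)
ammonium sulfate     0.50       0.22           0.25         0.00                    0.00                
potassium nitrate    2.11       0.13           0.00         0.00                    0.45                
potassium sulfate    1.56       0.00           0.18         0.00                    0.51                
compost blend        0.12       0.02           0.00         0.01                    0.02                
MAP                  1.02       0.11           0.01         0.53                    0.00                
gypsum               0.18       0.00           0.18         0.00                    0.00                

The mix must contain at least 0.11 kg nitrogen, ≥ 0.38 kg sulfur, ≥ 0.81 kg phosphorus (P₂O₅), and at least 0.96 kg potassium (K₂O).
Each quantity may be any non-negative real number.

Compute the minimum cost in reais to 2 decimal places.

Let x1 = kg of ammonium sulfate, x2 = kg of potassium nitrate, x3 = kg of potassium sulfate, x4 = kg of compost blend, x5 = kg of MAP, x6 = kg of gypsum.
Minimise 0.5x1 + 2.11x2 + 1.56x3 + 0.12x4 + 1.02x5 + 0.18x6 subject to:
  0.22x1 + 0.13x2 + 0.02x4 + 0.11x5 ≥ 0.11   (nitrogen)
  0.25x1 + 0.18x3 + 0.01x5 + 0.18x6 ≥ 0.38   (sulfur)
  0.01x4 + 0.53x5 ≥ 0.81   (phosphorus (P₂O₅))
  0.45x2 + 0.51x3 + 0.02x4 ≥ 0.96   (potassium (K₂O))
  x1, x2, x3, x4, x5, x6 ≥ 0.
The optimal basis is {potassium sulfate, MAP, gypsum}; ammonium sulfate, potassium nitrate, compost blend drop out. Binding constraints: sulfur, phosphorus (P₂O₅), potassium (K₂O).
That vertex is x3 = 1.882, x5 = 1.528, x6 = 0.1439.
Hence cost = 1.56·1.882 + 1.02·1.528 + 0.18·0.1439 = R$4.5204.

R$4.52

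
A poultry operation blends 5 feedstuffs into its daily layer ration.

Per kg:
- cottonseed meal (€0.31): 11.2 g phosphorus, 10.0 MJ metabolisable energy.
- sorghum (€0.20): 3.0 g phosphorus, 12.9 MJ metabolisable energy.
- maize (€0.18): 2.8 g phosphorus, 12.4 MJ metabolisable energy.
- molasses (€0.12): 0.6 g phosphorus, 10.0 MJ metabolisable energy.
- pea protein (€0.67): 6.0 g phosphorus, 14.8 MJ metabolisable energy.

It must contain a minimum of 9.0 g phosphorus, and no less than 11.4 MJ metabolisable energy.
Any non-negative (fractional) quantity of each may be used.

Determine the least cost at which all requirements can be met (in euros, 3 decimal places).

Set it up as a linear program. Let x1 = kg of cottonseed meal, x2 = kg of sorghum, x3 = kg of maize, x4 = kg of molasses, x5 = kg of pea protein.
Minimize 0.31x1 + 0.2x2 + 0.18x3 + 0.12x4 + 0.67x5 subject to:
  11.2x1 + 3x2 + 2.8x3 + 0.6x4 + 6x5 ≥ 9   (phosphorus)
  10x1 + 12.9x2 + 12.4x3 + 10x4 + 14.8x5 ≥ 11.4   (metabolisable energy)
  x1, x2, x3, x4, x5 ≥ 0.
The cheapest feasible vertex uses only cottonseed meal, maize; sorghum, molasses, pea protein are not used. Binding constraints: phosphorus and metabolisable energy.
Solving gives x1 = 0.7186, x3 = 0.3398.
Objective = 0.31·0.7186 + 0.18·0.3398 = 0.28393.

€0.284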